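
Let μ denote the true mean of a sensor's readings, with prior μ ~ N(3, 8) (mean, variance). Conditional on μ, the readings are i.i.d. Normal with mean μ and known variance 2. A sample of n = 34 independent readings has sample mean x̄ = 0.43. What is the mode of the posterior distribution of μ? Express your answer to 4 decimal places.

n = 34, x̄ = 0.43.
For a Normal prior and Normal likelihood with known variance, the posterior is Normal; its mode equals its mean, the precision-weighted average.
Prior precision 1/σ₀² = 1/8 = 0.125; data precision n/σ² = 34/2 = 17.
μ̂ = (0.125·3 + 17·0.43) / (0.125 + 17) = 7.685/17.125 = 1537/3425 ≈ 0.4488.

μ̂_MAP = 0.4488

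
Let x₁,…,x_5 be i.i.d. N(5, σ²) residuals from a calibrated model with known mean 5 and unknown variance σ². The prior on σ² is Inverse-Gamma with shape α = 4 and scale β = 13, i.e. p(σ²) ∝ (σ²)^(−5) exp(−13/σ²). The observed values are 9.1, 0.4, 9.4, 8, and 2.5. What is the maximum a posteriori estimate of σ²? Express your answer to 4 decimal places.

σ̂²_MAP = 6.5720

Sum of squared deviations about the known mean: SS = (9.1−5)² + (0.4−5)² + (9.4−5)² + (8−5)² + (2.5−5)² = 72.58.
The Normal likelihood contributes (σ²)^(−n/2) exp(−SS/(2σ²)), so the posterior is Inverse-Gamma(α + n/2, β + SS/2) = Inverse-Gamma(6.5, 49.29).
The mode of Inverse-Gamma(a, b) is b/(a+1) = 49.29/7.5 ≈ 6.5720.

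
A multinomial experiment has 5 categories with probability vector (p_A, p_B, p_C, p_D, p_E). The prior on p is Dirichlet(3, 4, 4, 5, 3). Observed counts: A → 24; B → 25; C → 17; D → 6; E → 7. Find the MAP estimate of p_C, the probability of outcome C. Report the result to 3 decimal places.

The posterior is Dirichlet(αᵢ + nᵢ) = Dirichlet(27, 29, 21, 11, 10).
For a Dirichlet(a₁,…,a_K) with all aᵢ > 1, the mode has j-th component (aⱼ − 1)/(Σaᵢ − K).
Here Σaᵢ = 98 and K = 5, so p_C = (21 − 1)/(98 − 5) = 20/93 ≈ 0.215.

MAP estimate of p_C = 0.215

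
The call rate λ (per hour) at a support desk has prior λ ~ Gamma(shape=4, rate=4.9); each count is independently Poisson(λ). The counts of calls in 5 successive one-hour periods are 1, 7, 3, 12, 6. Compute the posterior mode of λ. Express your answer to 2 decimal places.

λ̂_MAP = 3.23

Σxᵢ = 1+7+3+12+6 = 29, with n = 5.
Posterior ∝ λ^3e^(−4.9λ) · λ^29e^(−5λ) = λ^32e^(−9.9λ), i.e. Gamma(shape=33, rate=9.9).
The mode of a Gamma(a, b) with a ≥ 1 (shape–rate) is (a−1)/b = 32/9.9 ≈ 3.23.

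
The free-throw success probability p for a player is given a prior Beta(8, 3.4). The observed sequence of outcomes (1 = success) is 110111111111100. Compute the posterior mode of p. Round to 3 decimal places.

p̂_MAP = 0.779

Prior: Beta(8, 3.4).
Data: 12 successes in 15 trials (from the sequence). The binomial likelihood contributes p^12(1−p)^3, so the posterior is Beta(8+12, 3.4+3) = Beta(20, 6.4).
For Beta(a, b) with a, b > 1 the mode is (a−1)/(a+b−2) = 19/24.4 ≈ 0.779.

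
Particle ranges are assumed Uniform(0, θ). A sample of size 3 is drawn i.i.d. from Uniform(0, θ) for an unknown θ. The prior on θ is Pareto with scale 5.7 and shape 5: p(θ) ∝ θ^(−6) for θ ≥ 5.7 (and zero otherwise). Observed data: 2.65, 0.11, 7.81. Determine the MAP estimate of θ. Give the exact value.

The Uniform(0, θ) likelihood is θ^(−n) for θ ≥ max(xᵢ), zero otherwise. Here max(xᵢ) = 7.81.
Posterior ∝ θ^(−6) · θ^(−3) = θ^(−9) on θ ≥ max(5.7, 7.81) = 7.81.
This density is strictly decreasing in θ, so the posterior mode lies at the lower boundary of the support.

θ̂_MAP = 7.81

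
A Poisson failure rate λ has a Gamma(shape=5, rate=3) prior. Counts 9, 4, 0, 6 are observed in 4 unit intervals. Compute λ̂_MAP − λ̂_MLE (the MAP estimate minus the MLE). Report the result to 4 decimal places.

Σxᵢ = 19. Posterior is Gamma(24, 7); MAP = (24−1)/7 = 23/7 ≈ 3.28571.
MLE = x̄ = 19/4 ≈ 4.75000.
Difference = 23/7 − 19/4 = -41/28 ≈ -1.4643.

MAP − MLE = -1.4643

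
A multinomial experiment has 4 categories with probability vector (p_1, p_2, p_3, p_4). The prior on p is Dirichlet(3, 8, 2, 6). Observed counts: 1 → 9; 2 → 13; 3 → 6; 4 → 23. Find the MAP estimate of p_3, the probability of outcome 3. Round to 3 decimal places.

MAP estimate: 0.106

The posterior is Dirichlet(αᵢ + nᵢ) = Dirichlet(12, 21, 8, 29).
For a Dirichlet(a₁,…,a_K) with all aᵢ > 1, the mode has j-th component (aⱼ − 1)/(Σaᵢ − K).
Here Σaᵢ = 70 and K = 4, so p_3 = (8 − 1)/(70 − 4) = 7/66 ≈ 0.106.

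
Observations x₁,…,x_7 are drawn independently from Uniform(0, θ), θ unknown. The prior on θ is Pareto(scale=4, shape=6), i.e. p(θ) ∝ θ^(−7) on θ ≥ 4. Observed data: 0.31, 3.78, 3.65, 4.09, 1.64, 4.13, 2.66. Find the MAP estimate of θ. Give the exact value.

θ̂_MAP = 4.13

The Uniform(0, θ) likelihood is θ^(−n) for θ ≥ max(xᵢ), zero otherwise. Here max(xᵢ) = 4.13.
Posterior ∝ θ^(−7) · θ^(−7) = θ^(−14) on θ ≥ max(4, 4.13) = 4.13.
This density is strictly decreasing in θ, so the posterior mode lies at the lower boundary of the support.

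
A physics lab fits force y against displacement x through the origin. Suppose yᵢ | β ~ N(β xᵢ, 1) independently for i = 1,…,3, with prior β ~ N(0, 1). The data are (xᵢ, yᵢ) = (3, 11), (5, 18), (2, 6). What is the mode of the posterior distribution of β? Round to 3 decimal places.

β̂_MAP = 3.462

log p(β | y) = −Σ(yᵢ − βxᵢ)²/(2·1) − β²/(2·1) + const.
Setting the derivative to zero: Σxᵢ(yᵢ − βxᵢ)/1 − β/1 = 0, so β = Σxᵢyᵢ / (Σxᵢ² + σ²/τ²).
Σxᵢyᵢ = 3·11 + 5·18 + 2·6 = 135; Σxᵢ² = 38; σ²/τ² = 1.
β̂_MAP = 135 / (38 + 1) = 135/39 ≈ 3.462.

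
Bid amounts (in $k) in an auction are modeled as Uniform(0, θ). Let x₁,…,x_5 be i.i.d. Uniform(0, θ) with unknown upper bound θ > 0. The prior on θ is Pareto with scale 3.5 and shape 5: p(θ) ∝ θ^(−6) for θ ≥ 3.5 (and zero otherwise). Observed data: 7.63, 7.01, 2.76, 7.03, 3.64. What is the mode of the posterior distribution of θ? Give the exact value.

θ̂_MAP = 7.63

The Uniform(0, θ) likelihood is θ^(−n) for θ ≥ max(xᵢ), zero otherwise. Here max(xᵢ) = 7.63.
Posterior ∝ θ^(−6) · θ^(−5) = θ^(−11) on θ ≥ max(3.5, 7.63) = 7.63.
This density is strictly decreasing in θ, so the posterior mode lies at the lower boundary of the support.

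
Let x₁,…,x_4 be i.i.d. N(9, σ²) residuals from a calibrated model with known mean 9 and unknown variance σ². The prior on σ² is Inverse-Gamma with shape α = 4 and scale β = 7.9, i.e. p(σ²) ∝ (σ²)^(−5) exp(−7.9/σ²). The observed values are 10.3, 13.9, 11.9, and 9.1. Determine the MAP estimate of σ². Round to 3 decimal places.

σ̂²_MAP = 3.566

Sum of squared deviations about the known mean: SS = (10.3−9)² + (13.9−9)² + (11.9−9)² + (9.1−9)² = 34.12.
The Normal likelihood contributes (σ²)^(−n/2) exp(−SS/(2σ²)), so the posterior is Inverse-Gamma(α + n/2, β + SS/2) = Inverse-Gamma(6, 24.96).
The mode of Inverse-Gamma(a, b) is b/(a+1) = 24.96/7 ≈ 3.566.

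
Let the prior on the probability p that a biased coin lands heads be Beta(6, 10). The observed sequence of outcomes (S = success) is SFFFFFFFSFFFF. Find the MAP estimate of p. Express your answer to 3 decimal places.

Prior: Beta(6, 10).
Data: 2 successes in 13 trials (from the sequence). The binomial likelihood contributes p^2(1−p)^11, so the posterior is Beta(6+2, 10+11) = Beta(8, 21).
For Beta(a, b) with a, b > 1 the mode is (a−1)/(a+b−2) = 7/27 ≈ 0.259.

p̂_MAP = 0.259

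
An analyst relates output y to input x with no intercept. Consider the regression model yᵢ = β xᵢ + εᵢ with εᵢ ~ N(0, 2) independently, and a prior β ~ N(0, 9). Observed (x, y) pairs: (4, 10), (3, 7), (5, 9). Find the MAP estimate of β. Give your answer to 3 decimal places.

log p(β | y) = −Σ(yᵢ − βxᵢ)²/(2·2) − β²/(2·9) + const.
Setting the derivative to zero: Σxᵢ(yᵢ − βxᵢ)/2 − β/9 = 0, so β = Σxᵢyᵢ / (Σxᵢ² + σ²/τ²).
Σxᵢyᵢ = 4·10 + 3·7 + 5·9 = 106; Σxᵢ² = 50; σ²/τ² = 2/9.
β̂_MAP = 106 / (50 + 2/9) = 106/(452/9) = 477/226 ≈ 2.111.

β̂_MAP = 2.111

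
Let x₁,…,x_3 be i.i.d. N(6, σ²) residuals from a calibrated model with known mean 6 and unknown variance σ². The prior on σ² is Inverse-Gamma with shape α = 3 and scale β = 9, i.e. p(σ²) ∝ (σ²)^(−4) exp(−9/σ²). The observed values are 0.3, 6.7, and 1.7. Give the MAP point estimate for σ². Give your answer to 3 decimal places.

σ̂²_MAP = 6.315

Sum of squared deviations about the known mean: SS = (0.3−6)² + (6.7−6)² + (1.7−6)² = 51.47.
The Normal likelihood contributes (σ²)^(−n/2) exp(−SS/(2σ²)), so the posterior is Inverse-Gamma(α + n/2, β + SS/2) = Inverse-Gamma(4.5, 34.735).
The mode of Inverse-Gamma(a, b) is b/(a+1) = 34.735/5.5 ≈ 6.315.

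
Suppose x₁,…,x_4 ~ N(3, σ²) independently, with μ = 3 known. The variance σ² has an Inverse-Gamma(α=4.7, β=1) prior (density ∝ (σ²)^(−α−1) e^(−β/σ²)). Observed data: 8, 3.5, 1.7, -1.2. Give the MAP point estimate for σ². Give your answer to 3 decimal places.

Sum of squared deviations about the known mean: SS = (8−3)² + (3.5−3)² + (1.7−3)² + (-1.2−3)² = 44.58.
The Normal likelihood contributes (σ²)^(−n/2) exp(−SS/(2σ²)), so the posterior is Inverse-Gamma(α + n/2, β + SS/2) = Inverse-Gamma(6.7, 23.29).
The mode of Inverse-Gamma(a, b) is b/(a+1) = 23.29/7.7 ≈ 3.025.

σ̂²_MAP = 3.025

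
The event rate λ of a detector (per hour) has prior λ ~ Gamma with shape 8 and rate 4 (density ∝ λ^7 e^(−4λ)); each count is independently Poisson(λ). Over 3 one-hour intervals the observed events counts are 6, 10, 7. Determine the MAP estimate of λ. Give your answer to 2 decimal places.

Σxᵢ = 6+10+7 = 23, with n = 3.
Posterior ∝ λ^7e^(−4λ) · λ^23e^(−3λ) = λ^30e^(−7λ), i.e. Gamma(shape=31, rate=7).
The mode of a Gamma(a, b) with a ≥ 1 (shape–rate) is (a−1)/b = 30/7 ≈ 4.29.

λ̂_MAP = 4.29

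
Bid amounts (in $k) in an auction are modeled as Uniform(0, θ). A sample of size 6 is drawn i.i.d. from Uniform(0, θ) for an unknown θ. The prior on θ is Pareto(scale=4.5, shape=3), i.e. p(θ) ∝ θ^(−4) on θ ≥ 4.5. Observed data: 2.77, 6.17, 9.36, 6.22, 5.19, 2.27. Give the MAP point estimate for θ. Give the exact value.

θ̂_MAP = 9.36

The Uniform(0, θ) likelihood is θ^(−n) for θ ≥ max(xᵢ), zero otherwise. Here max(xᵢ) = 9.36.
Posterior ∝ θ^(−4) · θ^(−6) = θ^(−10) on θ ≥ max(4.5, 9.36) = 9.36.
This density is strictly decreasing in θ, so the posterior mode lies at the lower boundary of the support.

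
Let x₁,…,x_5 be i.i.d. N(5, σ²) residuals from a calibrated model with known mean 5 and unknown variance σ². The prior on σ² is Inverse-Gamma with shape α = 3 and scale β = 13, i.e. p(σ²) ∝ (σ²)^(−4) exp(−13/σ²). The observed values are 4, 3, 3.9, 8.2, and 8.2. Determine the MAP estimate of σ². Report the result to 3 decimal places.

σ̂²_MAP = 4.053

Sum of squared deviations about the known mean: SS = (4−5)² + (3−5)² + (3.9−5)² + (8.2−5)² + (8.2−5)² = 26.69.
The Normal likelihood contributes (σ²)^(−n/2) exp(−SS/(2σ²)), so the posterior is Inverse-Gamma(α + n/2, β + SS/2) = Inverse-Gamma(5.5, 26.345).
The mode of Inverse-Gamma(a, b) is b/(a+1) = 26.345/6.5 ≈ 4.053.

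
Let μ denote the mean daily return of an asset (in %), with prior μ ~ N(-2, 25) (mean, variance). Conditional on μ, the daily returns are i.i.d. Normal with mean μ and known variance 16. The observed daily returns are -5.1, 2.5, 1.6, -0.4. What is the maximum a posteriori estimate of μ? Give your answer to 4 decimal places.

μ̂_MAP = -0.5776

n = 4; x̄ = ((-5.1) + 2.5 + 1.6 + (-0.4))/4 = -1.4/4 = -0.35.
For a Normal prior and Normal likelihood with known variance, the posterior is Normal; its mode equals its mean, the precision-weighted average.
Prior precision 1/σ₀² = 1/25 = 0.04; data precision n/σ² = 4/16 = 0.25.
μ̂ = (0.04·(-2) + 0.25·(-0.35)) / (0.04 + 0.25) = (-0.1675)/0.29 = -67/116 ≈ -0.5776.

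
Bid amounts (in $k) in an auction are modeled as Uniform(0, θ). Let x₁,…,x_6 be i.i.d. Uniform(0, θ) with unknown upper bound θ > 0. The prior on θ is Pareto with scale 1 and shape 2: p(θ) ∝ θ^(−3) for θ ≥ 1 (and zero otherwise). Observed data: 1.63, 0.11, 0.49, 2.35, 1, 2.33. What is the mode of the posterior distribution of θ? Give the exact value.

The Uniform(0, θ) likelihood is θ^(−n) for θ ≥ max(xᵢ), zero otherwise. Here max(xᵢ) = 2.35.
Posterior ∝ θ^(−3) · θ^(−6) = θ^(−9) on θ ≥ max(1, 2.35) = 2.35.
This density is strictly decreasing in θ, so the posterior mode lies at the lower boundary of the support.

θ̂_MAP = 2.35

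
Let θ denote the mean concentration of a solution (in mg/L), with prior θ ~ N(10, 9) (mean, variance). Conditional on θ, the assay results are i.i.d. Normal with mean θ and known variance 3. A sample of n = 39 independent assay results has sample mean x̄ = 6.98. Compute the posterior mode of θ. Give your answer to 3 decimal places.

θ̂_MAP = 7.006

n = 39, x̄ = 6.98.
For a Normal prior and Normal likelihood with known variance, the posterior is Normal; its mode equals its mean, the precision-weighted average.
Prior precision 1/σ₀² = 1/9; data precision n/σ² = 39/3 = 13.
θ̂ = ((1/9)·10 + 13·6.98) / (1/9 + 13) = (41333/450)/(118/9) = 41333/5900 ≈ 7.006.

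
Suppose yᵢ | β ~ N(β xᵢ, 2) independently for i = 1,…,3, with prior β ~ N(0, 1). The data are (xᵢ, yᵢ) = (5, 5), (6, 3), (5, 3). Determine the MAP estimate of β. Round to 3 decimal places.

β̂_MAP = 0.659

log p(β | y) = −Σ(yᵢ − βxᵢ)²/(2·2) − β²/(2·1) + const.
Setting the derivative to zero: Σxᵢ(yᵢ − βxᵢ)/2 − β/1 = 0, so β = Σxᵢyᵢ / (Σxᵢ² + σ²/τ²).
Σxᵢyᵢ = 5·5 + 6·3 + 5·3 = 58; Σxᵢ² = 86; σ²/τ² = 2.
β̂_MAP = 58 / (86 + 2) = 58/88 ≈ 0.659.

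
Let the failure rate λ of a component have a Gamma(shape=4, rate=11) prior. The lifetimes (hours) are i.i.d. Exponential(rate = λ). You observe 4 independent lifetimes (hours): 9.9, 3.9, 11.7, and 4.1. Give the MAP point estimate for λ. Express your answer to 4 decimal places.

The Exponential(rate=λ) likelihood is ∝ λ^n e^(−λΣtᵢ). Here n = 4 and Σtᵢ = 9.9 + 3.9 + 11.7 + 4.1 = 29.6.
Posterior ∝ λ^3e^(−11λ) · λ^4e^(−29.6λ) = λ^7e^(−40.6λ), i.e. Gamma(8, 40.6).
Mode = (a−1)/b = 7/40.6 ≈ 0.1724.

λ̂_MAP = 0.1724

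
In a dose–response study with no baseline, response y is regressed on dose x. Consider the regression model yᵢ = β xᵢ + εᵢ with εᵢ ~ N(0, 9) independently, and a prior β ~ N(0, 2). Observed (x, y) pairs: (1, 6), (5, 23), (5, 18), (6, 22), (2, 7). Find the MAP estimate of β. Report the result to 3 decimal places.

log p(β | y) = −Σ(yᵢ − βxᵢ)²/(2·9) − β²/(2·2) + const.
Setting the derivative to zero: Σxᵢ(yᵢ − βxᵢ)/9 − β/2 = 0, so β = Σxᵢyᵢ / (Σxᵢ² + σ²/τ²).
Σxᵢyᵢ = 1·6 + 5·23 + 5·18 + 6·22 + 2·7 = 357; Σxᵢ² = 91; σ²/τ² = 4.5.
β̂_MAP = 357 / (91 + 4.5) = 357/95.5 ≈ 3.738.

β̂_MAP = 3.738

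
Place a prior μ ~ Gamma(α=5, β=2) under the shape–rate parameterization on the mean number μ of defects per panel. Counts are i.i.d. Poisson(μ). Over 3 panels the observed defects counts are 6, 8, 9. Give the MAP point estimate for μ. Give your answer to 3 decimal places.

μ̂_MAP = 5.400

Σxᵢ = 6+8+9 = 23, with n = 3.
Posterior ∝ μ^4e^(−2μ) · μ^23e^(−3μ) = μ^27e^(−5μ), i.e. Gamma(shape=28, rate=5).
The mode of a Gamma(a, b) with a ≥ 1 (shape–rate) is (a−1)/b = 27/5 ≈ 5.400.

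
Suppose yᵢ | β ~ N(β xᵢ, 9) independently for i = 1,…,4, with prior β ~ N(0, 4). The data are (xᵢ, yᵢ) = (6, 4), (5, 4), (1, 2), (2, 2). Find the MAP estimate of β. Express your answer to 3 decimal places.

β̂_MAP = 0.733

log p(β | y) = −Σ(yᵢ − βxᵢ)²/(2·9) − β²/(2·4) + const.
Setting the derivative to zero: Σxᵢ(yᵢ − βxᵢ)/9 − β/4 = 0, so β = Σxᵢyᵢ / (Σxᵢ² + σ²/τ²).
Σxᵢyᵢ = 6·4 + 5·4 + 1·2 + 2·2 = 50; Σxᵢ² = 66; σ²/τ² = 2.25.
β̂_MAP = 50 / (66 + 2.25) = 50/68.25 ≈ 0.733.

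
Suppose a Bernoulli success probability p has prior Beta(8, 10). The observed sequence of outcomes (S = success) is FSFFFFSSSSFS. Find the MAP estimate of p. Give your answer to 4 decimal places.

Prior: Beta(8, 10).
Data: 6 successes in 12 trials (from the sequence). The binomial likelihood contributes p^6(1−p)^6, so the posterior is Beta(8+6, 10+6) = Beta(14, 16).
For Beta(a, b) with a, b > 1 the mode is (a−1)/(a+b−2) = 13/28 ≈ 0.4643.

p̂_MAP = 0.4643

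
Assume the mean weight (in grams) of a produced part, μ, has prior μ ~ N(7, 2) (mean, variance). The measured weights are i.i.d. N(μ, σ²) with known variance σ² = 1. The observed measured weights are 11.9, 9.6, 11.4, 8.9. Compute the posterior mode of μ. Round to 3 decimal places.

μ̂_MAP = 10.067

n = 4; x̄ = (11.9 + 9.6 + 11.4 + 8.9)/4 = 41.8/4 = 10.45.
For a Normal prior and Normal likelihood with known variance, the posterior is Normal; its mode equals its mean, the precision-weighted average.
Prior precision 1/σ₀² = 1/2 = 0.5; data precision n/σ² = 4/1 = 4.
μ̂ = (0.5·7 + 4·10.45) / (0.5 + 4) = 45.3/4.5 = 151/15 ≈ 10.067.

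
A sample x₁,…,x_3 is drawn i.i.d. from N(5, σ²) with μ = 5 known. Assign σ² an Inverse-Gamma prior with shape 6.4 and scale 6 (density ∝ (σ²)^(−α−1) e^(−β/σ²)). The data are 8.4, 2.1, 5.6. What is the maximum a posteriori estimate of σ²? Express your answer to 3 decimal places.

Sum of squared deviations about the known mean: SS = (8.4−5)² + (2.1−5)² + (5.6−5)² = 20.33.
The Normal likelihood contributes (σ²)^(−n/2) exp(−SS/(2σ²)), so the posterior is Inverse-Gamma(α + n/2, β + SS/2) = Inverse-Gamma(7.9, 16.165).
The mode of Inverse-Gamma(a, b) is b/(a+1) = 16.165/8.9 ≈ 1.816.

σ̂²_MAP = 1.816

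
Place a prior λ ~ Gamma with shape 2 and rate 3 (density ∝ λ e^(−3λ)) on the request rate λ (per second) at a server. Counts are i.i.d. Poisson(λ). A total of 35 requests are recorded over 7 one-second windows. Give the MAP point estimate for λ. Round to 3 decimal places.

λ̂_MAP = 3.600

Σxᵢ = 35, n = 7.
Posterior ∝ λe^(−3λ) · λ^35e^(−7λ) = λ^36e^(−10λ), i.e. Gamma(shape=37, rate=10).
The mode of a Gamma(a, b) with a ≥ 1 (shape–rate) is (a−1)/b = 36/10 ≈ 3.600.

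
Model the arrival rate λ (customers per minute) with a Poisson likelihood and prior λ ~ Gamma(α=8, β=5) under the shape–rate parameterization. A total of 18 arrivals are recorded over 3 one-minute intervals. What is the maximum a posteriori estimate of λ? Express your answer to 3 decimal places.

λ̂_MAP = 3.125

Σxᵢ = 18, n = 3.
Posterior ∝ λ^7e^(−5λ) · λ^18e^(−3λ) = λ^25e^(−8λ), i.e. Gamma(shape=26, rate=8).
The mode of a Gamma(a, b) with a ≥ 1 (shape–rate) is (a−1)/b = 25/8 ≈ 3.125.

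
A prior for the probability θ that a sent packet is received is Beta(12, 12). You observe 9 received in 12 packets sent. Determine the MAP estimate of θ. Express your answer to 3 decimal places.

Prior: Beta(12, 12).
Data: 9 successes in 12 trials. The binomial likelihood contributes θ^9(1−θ)^3, so the posterior is Beta(12+9, 12+3) = Beta(21, 15).
For Beta(a, b) with a, b > 1 the mode is (a−1)/(a+b−2) = 20/34 ≈ 0.588.

θ̂_MAP = 0.588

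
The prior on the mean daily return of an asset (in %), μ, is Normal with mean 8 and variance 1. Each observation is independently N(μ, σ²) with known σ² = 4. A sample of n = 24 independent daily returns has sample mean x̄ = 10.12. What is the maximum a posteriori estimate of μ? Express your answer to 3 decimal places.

μ̂_MAP = 9.817

n = 24, x̄ = 10.12.
For a Normal prior and Normal likelihood with known variance, the posterior is Normal; its mode equals its mean, the precision-weighted average.
Prior precision 1/σ₀² = 1/1 = 1; data precision n/σ² = 24/4 = 6.
μ̂ = (1·8 + 6·10.12) / (1 + 6) = 68.72/7 = 1718/175 ≈ 9.817.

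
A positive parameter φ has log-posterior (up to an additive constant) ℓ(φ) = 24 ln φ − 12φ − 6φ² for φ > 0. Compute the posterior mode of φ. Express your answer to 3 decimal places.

ℓ'(φ) = 24/φ − 12 − 12φ. Setting this to zero and multiplying by φ: 12φ² + 12φ − 24 = 0.
φ = (−12 + √(12² + 4·12·24)) / (2·12) = (−12 + √1296) / 24 = (−12 + 36)/24 = 1.
ℓ''(φ) = −24/φ² − 12 < 0, confirming a maximum.

φ̂_MAP = 1.000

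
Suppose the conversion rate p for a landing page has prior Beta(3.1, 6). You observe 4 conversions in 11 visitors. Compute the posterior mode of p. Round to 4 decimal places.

Prior: Beta(3.1, 6).
Data: 4 successes in 11 trials. The binomial likelihood contributes p^4(1−p)^7, so the posterior is Beta(3.1+4, 6+7) = Beta(7.1, 13).
For Beta(a, b) with a, b > 1 the mode is (a−1)/(a+b−2) = 6.1/18.1 ≈ 0.3370.

p̂_MAP = 0.3370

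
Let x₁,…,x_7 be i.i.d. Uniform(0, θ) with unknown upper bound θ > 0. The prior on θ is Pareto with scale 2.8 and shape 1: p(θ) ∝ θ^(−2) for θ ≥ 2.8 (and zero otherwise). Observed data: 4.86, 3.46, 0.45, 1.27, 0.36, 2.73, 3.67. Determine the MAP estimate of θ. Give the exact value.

θ̂_MAP = 4.86

The Uniform(0, θ) likelihood is θ^(−n) for θ ≥ max(xᵢ), zero otherwise. Here max(xᵢ) = 4.86.
Posterior ∝ θ^(−2) · θ^(−7) = θ^(−9) on θ ≥ max(2.8, 4.86) = 4.86.
This density is strictly decreasing in θ, so the posterior mode lies at the lower boundary of the support.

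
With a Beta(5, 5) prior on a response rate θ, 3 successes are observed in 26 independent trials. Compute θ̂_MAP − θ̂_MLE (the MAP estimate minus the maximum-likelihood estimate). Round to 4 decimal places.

Posterior is Beta(8, 28); MAP = (8−1)/(36−2) = 7/34 ≈ 0.20588.
MLE ignores the prior: θ̂_MLE = k/n = 3/26 ≈ 0.11538.
Difference = 7/34 − 3/26 = 20/221 ≈ 0.0905.

MAP − MLE = 0.0905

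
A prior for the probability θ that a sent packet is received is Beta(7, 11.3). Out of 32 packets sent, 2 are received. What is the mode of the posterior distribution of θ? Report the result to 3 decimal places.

Prior: Beta(7, 11.3).
Data: 2 successes in 32 trials. The binomial likelihood contributes θ^2(1−θ)^30, so the posterior is Beta(7+2, 11.3+30) = Beta(9, 41.3).
For Beta(a, b) with a, b > 1 the mode is (a−1)/(a+b−2) = 8/48.3 ≈ 0.166.

θ̂_MAP = 0.166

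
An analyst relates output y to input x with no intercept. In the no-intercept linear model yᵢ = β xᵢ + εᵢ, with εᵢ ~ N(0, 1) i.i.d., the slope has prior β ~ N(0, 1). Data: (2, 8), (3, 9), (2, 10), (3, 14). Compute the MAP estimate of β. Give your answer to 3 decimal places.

β̂_MAP = 3.889

log p(β | y) = −Σ(yᵢ − βxᵢ)²/(2·1) − β²/(2·1) + const.
Setting the derivative to zero: Σxᵢ(yᵢ − βxᵢ)/1 − β/1 = 0, so β = Σxᵢyᵢ / (Σxᵢ² + σ²/τ²).
Σxᵢyᵢ = 2·8 + 3·9 + 2·10 + 3·14 = 105; Σxᵢ² = 26; σ²/τ² = 1.
β̂_MAP = 105 / (26 + 1) = 105/27 ≈ 3.889.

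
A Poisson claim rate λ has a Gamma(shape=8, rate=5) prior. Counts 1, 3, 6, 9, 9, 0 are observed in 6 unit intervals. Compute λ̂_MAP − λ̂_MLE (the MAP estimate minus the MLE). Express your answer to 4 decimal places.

MAP − MLE = -1.4848

Σxᵢ = 28. Posterior is Gamma(36, 11); MAP = (36−1)/11 = 35/11 ≈ 3.18182.
MLE = x̄ = 28/6 ≈ 4.66667.
Difference = 35/11 − 28/6 = -49/33 ≈ -1.4848.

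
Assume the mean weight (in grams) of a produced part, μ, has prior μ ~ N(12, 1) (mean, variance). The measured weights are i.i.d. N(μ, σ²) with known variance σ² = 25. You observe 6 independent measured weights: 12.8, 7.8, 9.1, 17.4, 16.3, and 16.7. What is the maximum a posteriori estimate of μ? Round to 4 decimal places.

μ̂_MAP = 12.2613

n = 6; x̄ = (12.8 + 7.8 + 9.1 + 17.4 + 16.3 + 16.7)/6 = 80.1/6 = 13.35.
For a Normal prior and Normal likelihood with known variance, the posterior is Normal; its mode equals its mean, the precision-weighted average.
Prior precision 1/σ₀² = 1/1 = 1; data precision n/σ² = 6/25 = 0.24.
μ̂ = (1·12 + 0.24·13.35) / (1 + 0.24) = 15.204/1.24 = 3801/310 ≈ 12.2613.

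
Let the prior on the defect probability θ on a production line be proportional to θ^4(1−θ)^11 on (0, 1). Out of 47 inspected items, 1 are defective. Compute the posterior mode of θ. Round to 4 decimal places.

The prior density ∝ θ^4(1−θ)^11 is the kernel of Beta(5, 12).
Data: 1 success in 47 trials. The binomial likelihood contributes θ(1−θ)^46, so the posterior is Beta(5+1, 12+46) = Beta(6, 58).
For Beta(a, b) with a, b > 1 the mode is (a−1)/(a+b−2) = 5/62 ≈ 0.0806.

θ̂_MAP = 0.0806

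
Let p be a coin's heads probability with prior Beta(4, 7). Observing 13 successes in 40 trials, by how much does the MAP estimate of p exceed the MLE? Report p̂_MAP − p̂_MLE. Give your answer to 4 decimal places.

MAP − MLE = 0.0015

Posterior is Beta(17, 34); MAP = (17−1)/(51−2) = 16/49 ≈ 0.32653.
MLE ignores the prior: p̂_MLE = k/n = 13/40 ≈ 0.32500.
Difference = 16/49 − 13/40 = 3/1960 ≈ 0.0015.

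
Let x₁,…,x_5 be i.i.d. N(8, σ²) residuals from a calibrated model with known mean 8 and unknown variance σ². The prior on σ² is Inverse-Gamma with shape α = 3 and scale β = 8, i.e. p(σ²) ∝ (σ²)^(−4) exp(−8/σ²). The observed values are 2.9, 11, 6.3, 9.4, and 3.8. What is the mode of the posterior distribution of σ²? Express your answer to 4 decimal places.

Sum of squared deviations about the known mean: SS = (2.9−8)² + (11−8)² + (6.3−8)² + (9.4−8)² + (3.8−8)² = 57.5.
The Normal likelihood contributes (σ²)^(−n/2) exp(−SS/(2σ²)), so the posterior is Inverse-Gamma(α + n/2, β + SS/2) = Inverse-Gamma(5.5, 36.75).
The mode of Inverse-Gamma(a, b) is b/(a+1) = 36.75/6.5 ≈ 5.6538.

σ̂²_MAP = 5.6538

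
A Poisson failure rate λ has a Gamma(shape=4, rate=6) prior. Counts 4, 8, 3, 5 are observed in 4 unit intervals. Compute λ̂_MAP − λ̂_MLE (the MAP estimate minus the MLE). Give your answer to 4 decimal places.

MAP − MLE = -2.7000

Σxᵢ = 20. Posterior is Gamma(24, 10); MAP = (24−1)/10 = 23/10 ≈ 2.30000.
MLE = x̄ = 20/4 ≈ 5.00000.
Difference = 23/10 − 20/4 = -27/10 ≈ -2.7000.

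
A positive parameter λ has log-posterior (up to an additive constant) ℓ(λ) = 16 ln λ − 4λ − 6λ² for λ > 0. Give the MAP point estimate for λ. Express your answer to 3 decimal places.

ℓ'(λ) = 16/λ − 4 − 12λ. Setting this to zero and multiplying by λ: 12λ² + 4λ − 16 = 0.
λ = (−4 + √(4² + 4·12·16)) / (2·12) = (−4 + √784) / 24 = (−4 + 28)/24 = 1.
ℓ''(λ) = −16/λ² − 12 < 0, confirming a maximum.

λ̂_MAP = 1.000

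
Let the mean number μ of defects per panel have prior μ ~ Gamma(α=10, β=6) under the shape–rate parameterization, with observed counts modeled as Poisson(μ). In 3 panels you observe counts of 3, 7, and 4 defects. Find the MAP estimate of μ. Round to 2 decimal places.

μ̂_MAP = 2.56

Σxᵢ = 3+7+4 = 14, with n = 3.
Posterior ∝ μ^9e^(−6μ) · μ^14e^(−3μ) = μ^23e^(−9μ), i.e. Gamma(shape=24, rate=9).
The mode of a Gamma(a, b) with a ≥ 1 (shape–rate) is (a−1)/b = 23/9 ≈ 2.56.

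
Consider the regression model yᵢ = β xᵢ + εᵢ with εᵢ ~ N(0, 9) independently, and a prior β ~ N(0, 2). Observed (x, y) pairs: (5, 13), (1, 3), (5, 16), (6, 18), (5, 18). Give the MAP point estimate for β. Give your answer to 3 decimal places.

β̂_MAP = 2.970

log p(β | y) = −Σ(yᵢ − βxᵢ)²/(2·9) − β²/(2·2) + const.
Setting the derivative to zero: Σxᵢ(yᵢ − βxᵢ)/9 − β/2 = 0, so β = Σxᵢyᵢ / (Σxᵢ² + σ²/τ²).
Σxᵢyᵢ = 5·13 + 1·3 + 5·16 + 6·18 + 5·18 = 346; Σxᵢ² = 112; σ²/τ² = 4.5.
β̂_MAP = 346 / (112 + 4.5) = 346/116.5 ≈ 2.970.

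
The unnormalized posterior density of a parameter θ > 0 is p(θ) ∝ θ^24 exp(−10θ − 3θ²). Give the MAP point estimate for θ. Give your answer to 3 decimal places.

θ̂_MAP = 1.333

ℓ'(θ) = 24/θ − 10 − 6θ. Setting this to zero and multiplying by θ: 6θ² + 10θ − 24 = 0.
θ = (−10 + √(10² + 4·6·24)) / (2·6) = (−10 + √676) / 12 = (−10 + 26)/12 = 4/3.
ℓ''(θ) = −24/θ² − 6 < 0, confirming a maximum.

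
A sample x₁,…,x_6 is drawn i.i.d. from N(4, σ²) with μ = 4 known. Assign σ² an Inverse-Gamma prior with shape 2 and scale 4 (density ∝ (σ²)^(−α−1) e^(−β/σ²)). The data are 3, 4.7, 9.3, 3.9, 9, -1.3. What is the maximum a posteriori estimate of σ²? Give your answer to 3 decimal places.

σ̂²_MAP = 7.557

Sum of squared deviations about the known mean: SS = (3−4)² + (4.7−4)² + (9.3−4)² + (3.9−4)² + (9−4)² + (-1.3−4)² = 82.68.
The Normal likelihood contributes (σ²)^(−n/2) exp(−SS/(2σ²)), so the posterior is Inverse-Gamma(α + n/2, β + SS/2) = Inverse-Gamma(5, 45.34).
The mode of Inverse-Gamma(a, b) is b/(a+1) = 45.34/6 ≈ 7.557.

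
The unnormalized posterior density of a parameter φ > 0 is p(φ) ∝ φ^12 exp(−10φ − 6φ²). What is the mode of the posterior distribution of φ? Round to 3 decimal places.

φ̂_MAP = 0.667

ℓ'(φ) = 12/φ − 10 − 12φ. Setting this to zero and multiplying by φ: 12φ² + 10φ − 12 = 0.
φ = (−10 + √(10² + 4·12·12)) / (2·12) = (−10 + √676) / 24 = (−10 + 26)/24 = 2/3.
ℓ''(φ) = −12/φ² − 12 < 0, confirming a maximum.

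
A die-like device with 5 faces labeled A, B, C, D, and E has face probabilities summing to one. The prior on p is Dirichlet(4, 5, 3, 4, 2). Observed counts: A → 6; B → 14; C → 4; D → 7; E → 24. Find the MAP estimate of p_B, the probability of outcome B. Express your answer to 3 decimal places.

The posterior is Dirichlet(αᵢ + nᵢ) = Dirichlet(10, 19, 7, 11, 26).
For a Dirichlet(a₁,…,a_K) with all aᵢ > 1, the mode has j-th component (aⱼ − 1)/(Σaᵢ − K).
Here Σaᵢ = 73 and K = 5, so p_B = (19 − 1)/(73 − 5) = 18/68 ≈ 0.265.

MAP estimate of p_B = 0.265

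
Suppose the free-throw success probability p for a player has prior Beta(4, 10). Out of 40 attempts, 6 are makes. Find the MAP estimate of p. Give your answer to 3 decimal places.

Prior: Beta(4, 10).
Data: 6 successes in 40 trials. The binomial likelihood contributes p^6(1−p)^34, so the posterior is Beta(4+6, 10+34) = Beta(10, 44).
For Beta(a, b) with a, b > 1 the mode is (a−1)/(a+b−2) = 9/52 ≈ 0.173.

p̂_MAP = 0.173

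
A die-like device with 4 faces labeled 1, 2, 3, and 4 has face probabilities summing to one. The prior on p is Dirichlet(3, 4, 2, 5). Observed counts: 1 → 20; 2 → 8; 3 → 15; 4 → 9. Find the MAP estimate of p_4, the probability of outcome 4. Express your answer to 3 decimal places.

The posterior is Dirichlet(αᵢ + nᵢ) = Dirichlet(23, 12, 17, 14).
For a Dirichlet(a₁,…,a_K) with all aᵢ > 1, the mode has j-th component (aⱼ − 1)/(Σaᵢ − K).
Here Σaᵢ = 66 and K = 4, so p_4 = (14 − 1)/(66 − 4) = 13/62 ≈ 0.210.

MAP estimate: 0.210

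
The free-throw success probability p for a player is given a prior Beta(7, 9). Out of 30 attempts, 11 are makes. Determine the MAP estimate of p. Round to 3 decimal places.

p̂_MAP = 0.386

Prior: Beta(7, 9).
Data: 11 successes in 30 trials. The binomial likelihood contributes p^11(1−p)^19, so the posterior is Beta(7+11, 9+19) = Beta(18, 28).
For Beta(a, b) with a, b > 1 the mode is (a−1)/(a+b−2) = 17/44 ≈ 0.386.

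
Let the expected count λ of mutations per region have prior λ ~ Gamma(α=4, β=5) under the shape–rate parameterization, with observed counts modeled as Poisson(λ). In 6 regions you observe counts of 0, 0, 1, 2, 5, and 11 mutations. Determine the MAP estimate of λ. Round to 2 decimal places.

Σxᵢ = 0+0+1+2+5+11 = 19, with n = 6.
Posterior ∝ λ^3e^(−5λ) · λ^19e^(−6λ) = λ^22e^(−11λ), i.e. Gamma(shape=23, rate=11).
The mode of a Gamma(a, b) with a ≥ 1 (shape–rate) is (a−1)/b = 22/11 ≈ 2.00.

λ̂_MAP = 2.00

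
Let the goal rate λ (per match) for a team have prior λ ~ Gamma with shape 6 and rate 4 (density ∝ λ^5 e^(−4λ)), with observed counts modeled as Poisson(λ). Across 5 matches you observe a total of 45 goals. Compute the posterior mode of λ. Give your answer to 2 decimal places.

Σxᵢ = 45, n = 5.
Posterior ∝ λ^5e^(−4λ) · λ^45e^(−5λ) = λ^50e^(−9λ), i.e. Gamma(shape=51, rate=9).
The mode of a Gamma(a, b) with a ≥ 1 (shape–rate) is (a−1)/b = 50/9 ≈ 5.56.

λ̂_MAP = 5.56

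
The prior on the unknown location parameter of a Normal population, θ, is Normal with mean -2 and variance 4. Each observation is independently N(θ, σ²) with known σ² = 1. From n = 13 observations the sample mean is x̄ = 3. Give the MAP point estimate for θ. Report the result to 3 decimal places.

n = 13, x̄ = 3.
For a Normal prior and Normal likelihood with known variance, the posterior is Normal; its mode equals its mean, the precision-weighted average.
Prior precision 1/σ₀² = 1/4 = 0.25; data precision n/σ² = 13/1 = 13.
θ̂ = (0.25·(-2) + 13·3) / (0.25 + 13) = 38.5/13.25 = 154/53 ≈ 2.906.

θ̂_MAP = 2.906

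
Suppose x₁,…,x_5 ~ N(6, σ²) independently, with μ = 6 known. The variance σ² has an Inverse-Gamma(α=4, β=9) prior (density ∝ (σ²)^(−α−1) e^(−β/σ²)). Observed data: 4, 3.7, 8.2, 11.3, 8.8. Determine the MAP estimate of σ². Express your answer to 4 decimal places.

Sum of squared deviations about the known mean: SS = (4−6)² + (3.7−6)² + (8.2−6)² + (11.3−6)² + (8.8−6)² = 50.06.
The Normal likelihood contributes (σ²)^(−n/2) exp(−SS/(2σ²)), so the posterior is Inverse-Gamma(α + n/2, β + SS/2) = Inverse-Gamma(6.5, 34.03).
The mode of Inverse-Gamma(a, b) is b/(a+1) = 34.03/7.5 ≈ 4.5373.

σ̂²_MAP = 4.5373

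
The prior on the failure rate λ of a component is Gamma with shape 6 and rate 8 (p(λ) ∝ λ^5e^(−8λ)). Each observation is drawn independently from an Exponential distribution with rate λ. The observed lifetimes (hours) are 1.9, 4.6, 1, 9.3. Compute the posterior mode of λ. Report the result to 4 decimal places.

The Exponential(rate=λ) likelihood is ∝ λ^n e^(−λΣtᵢ). Here n = 4 and Σtᵢ = 1.9 + 4.6 + 1 + 9.3 = 16.8.
Posterior ∝ λ^5e^(−8λ) · λ^4e^(−16.8λ) = λ^9e^(−24.8λ), i.e. Gamma(10, 24.8).
Mode = (a−1)/b = 9/24.8 ≈ 0.3629.

λ̂_MAP = 0.3629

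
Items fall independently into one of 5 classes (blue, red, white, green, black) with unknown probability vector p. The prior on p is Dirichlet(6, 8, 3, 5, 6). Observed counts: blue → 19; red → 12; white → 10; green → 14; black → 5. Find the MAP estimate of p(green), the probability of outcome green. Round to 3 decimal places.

The posterior is Dirichlet(αᵢ + nᵢ) = Dirichlet(25, 20, 13, 19, 11).
For a Dirichlet(a₁,…,a_K) with all aᵢ > 1, the mode has j-th component (aⱼ − 1)/(Σaᵢ − K).
Here Σaᵢ = 88 and K = 5, so p(green) = (19 − 1)/(88 − 5) = 18/83 ≈ 0.217.

MAP estimate of p(green) = 0.217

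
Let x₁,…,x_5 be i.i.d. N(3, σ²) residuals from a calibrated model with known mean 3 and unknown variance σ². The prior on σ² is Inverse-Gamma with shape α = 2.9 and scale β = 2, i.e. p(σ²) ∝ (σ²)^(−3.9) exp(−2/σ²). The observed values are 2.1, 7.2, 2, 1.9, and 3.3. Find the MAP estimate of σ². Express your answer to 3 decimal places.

σ̂²_MAP = 1.934

Sum of squared deviations about the known mean: SS = (2.1−3)² + (7.2−3)² + (2−3)² + (1.9−3)² + (3.3−3)² = 20.75.
The Normal likelihood contributes (σ²)^(−n/2) exp(−SS/(2σ²)), so the posterior is Inverse-Gamma(α + n/2, β + SS/2) = Inverse-Gamma(5.4, 12.375).
The mode of Inverse-Gamma(a, b) is b/(a+1) = 12.375/6.4 ≈ 1.934.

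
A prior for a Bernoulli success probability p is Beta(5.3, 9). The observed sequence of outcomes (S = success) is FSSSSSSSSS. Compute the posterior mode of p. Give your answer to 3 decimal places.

Prior: Beta(5.3, 9).
Data: 9 successes in 10 trials (from the sequence). The binomial likelihood contributes p^9(1−p)^1, so the posterior is Beta(5.3+9, 9+1) = Beta(14.3, 10).
For Beta(a, b) with a, b > 1 the mode is (a−1)/(a+b−2) = 13.3/22.3 ≈ 0.596.

p̂_MAP = 0.596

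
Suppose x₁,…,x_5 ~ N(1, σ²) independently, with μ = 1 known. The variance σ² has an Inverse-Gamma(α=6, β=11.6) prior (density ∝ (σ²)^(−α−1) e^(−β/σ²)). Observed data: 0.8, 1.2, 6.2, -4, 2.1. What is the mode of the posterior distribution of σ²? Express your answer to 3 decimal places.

σ̂²_MAP = 4.028

Sum of squared deviations about the known mean: SS = (0.8−1)² + (1.2−1)² + (6.2−1)² + (-4−1)² + (2.1−1)² = 53.33.
The Normal likelihood contributes (σ²)^(−n/2) exp(−SS/(2σ²)), so the posterior is Inverse-Gamma(α + n/2, β + SS/2) = Inverse-Gamma(8.5, 38.265).
The mode of Inverse-Gamma(a, b) is b/(a+1) = 38.265/9.5 ≈ 4.028.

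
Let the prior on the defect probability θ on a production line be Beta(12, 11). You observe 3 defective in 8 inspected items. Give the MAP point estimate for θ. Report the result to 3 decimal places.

Prior: Beta(12, 11).
Data: 3 successes in 8 trials. The binomial likelihood contributes θ^3(1−θ)^5, so the posterior is Beta(12+3, 11+5) = Beta(15, 16).
For Beta(a, b) with a, b > 1 the mode is (a−1)/(a+b−2) = 14/29 ≈ 0.483.

θ̂_MAP = 0.483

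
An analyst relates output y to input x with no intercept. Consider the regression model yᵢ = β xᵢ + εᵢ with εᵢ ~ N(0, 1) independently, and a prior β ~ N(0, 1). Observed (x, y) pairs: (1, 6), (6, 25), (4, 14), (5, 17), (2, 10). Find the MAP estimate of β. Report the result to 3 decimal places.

log p(β | y) = −Σ(yᵢ − βxᵢ)²/(2·1) − β²/(2·1) + const.
Setting the derivative to zero: Σxᵢ(yᵢ − βxᵢ)/1 − β/1 = 0, so β = Σxᵢyᵢ / (Σxᵢ² + σ²/τ²).
Σxᵢyᵢ = 1·6 + 6·25 + 4·14 + 5·17 + 2·10 = 317; Σxᵢ² = 82; σ²/τ² = 1.
β̂_MAP = 317 / (82 + 1) = 317/83 ≈ 3.819.

β̂_MAP = 3.819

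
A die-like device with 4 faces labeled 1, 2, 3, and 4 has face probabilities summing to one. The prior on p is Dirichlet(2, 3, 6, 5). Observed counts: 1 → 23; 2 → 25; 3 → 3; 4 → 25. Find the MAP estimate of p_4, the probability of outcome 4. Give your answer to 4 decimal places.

The posterior is Dirichlet(αᵢ + nᵢ) = Dirichlet(25, 28, 9, 30).
For a Dirichlet(a₁,…,a_K) with all aᵢ > 1, the mode has j-th component (aⱼ − 1)/(Σaᵢ − K).
Here Σaᵢ = 92 and K = 4, so p_4 = (30 − 1)/(92 − 4) = 29/88 ≈ 0.3295.

MAP estimate: 0.3295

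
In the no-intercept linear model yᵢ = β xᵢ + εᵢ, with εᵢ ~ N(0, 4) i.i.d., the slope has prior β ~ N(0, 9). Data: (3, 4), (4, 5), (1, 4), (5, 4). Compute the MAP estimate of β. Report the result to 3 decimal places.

β̂_MAP = 1.089

log p(β | y) = −Σ(yᵢ − βxᵢ)²/(2·4) − β²/(2·9) + const.
Setting the derivative to zero: Σxᵢ(yᵢ − βxᵢ)/4 − β/9 = 0, so β = Σxᵢyᵢ / (Σxᵢ² + σ²/τ²).
Σxᵢyᵢ = 3·4 + 4·5 + 1·4 + 5·4 = 56; Σxᵢ² = 51; σ²/τ² = 4/9.
β̂_MAP = 56 / (51 + 4/9) = 56/(463/9) = 504/463 ≈ 1.089.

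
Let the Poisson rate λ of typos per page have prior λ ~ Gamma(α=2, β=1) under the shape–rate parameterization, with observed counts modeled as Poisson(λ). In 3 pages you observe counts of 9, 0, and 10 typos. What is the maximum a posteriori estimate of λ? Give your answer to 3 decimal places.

Σxᵢ = 9+0+10 = 19, with n = 3.
Posterior ∝ λe^(−1λ) · λ^19e^(−3λ) = λ^20e^(−4λ), i.e. Gamma(shape=21, rate=4).
The mode of a Gamma(a, b) with a ≥ 1 (shape–rate) is (a−1)/b = 20/4 ≈ 5.000.

λ̂_MAP = 5.000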